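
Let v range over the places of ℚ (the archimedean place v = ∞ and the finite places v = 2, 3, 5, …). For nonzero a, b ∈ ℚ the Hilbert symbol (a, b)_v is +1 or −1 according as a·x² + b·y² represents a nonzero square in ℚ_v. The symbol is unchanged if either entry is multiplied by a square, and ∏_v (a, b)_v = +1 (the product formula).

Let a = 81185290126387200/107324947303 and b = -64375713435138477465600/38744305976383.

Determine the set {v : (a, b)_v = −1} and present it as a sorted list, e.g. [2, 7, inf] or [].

[2, 3, 17, 23]

(a, b) ≡ (966, -238) mod (ℚ^×)²; places V = {2, 3, 5, 7, 13, 17, 19, 23, ∞}.
(a,b)_23: α=3, u≡17; β=4, v≡14 (mod 23); (17|23)=-1, (14|23)=-1; sign (−1)^0·-1^4·-1^3 = -1.
(a,b)_∞: sgn(966)=+, sgn(-238)=−, so +1.
(a,b)_5: α=2, u≡1; β=2, v≡2 (mod 5); (1|5)=+1, (2|5)=-1; sign (−1)^0·+1^2·-1^2 = +1.
(a,b)_13: α=6, u≡10; β=8, v≡1 (mod 13); (10|13)=+1, (1|13)=+1; sign (−1)^0·+1^8·+1^6 = +1.
(a,b)_19: α=-4, u≡16; β=-6, v≡6 (mod 19); (16|19)=+1, (6|19)=+1; sign (−1)^0·+1^-6·+1^-4 = +1.
(a,b)_7: α=-7, u≡6; β=-7, v≡4 (mod 7); (6|7)=-1, (4|7)=+1; sign (−1)^1·-1^-7·+1^-7 = +1.
(a,b)_2: α=11, β=13; u≡3, v≡1 (mod 8); ε(u)ε(v)=1·0, αω(v)=11·0, βω(u)=13·1; sum ≡ 1  ⇒  -1.
(a,b)_3: α=3, u≡1; β=4, v≡2 (mod 3); (1|3)=+1, (2|3)=-1; sign (−1)^0·+1^4·-1^3 = -1.
(a,b)_17: α=0, u≡11; β=1, v≡11 (mod 17); (11|17)=-1, (11|17)=-1; sign (−1)^0·-1^1·-1^0 = -1.
|Ram(966, -238)| = 4, even; anisotropic at {2, 3, 17, 23}.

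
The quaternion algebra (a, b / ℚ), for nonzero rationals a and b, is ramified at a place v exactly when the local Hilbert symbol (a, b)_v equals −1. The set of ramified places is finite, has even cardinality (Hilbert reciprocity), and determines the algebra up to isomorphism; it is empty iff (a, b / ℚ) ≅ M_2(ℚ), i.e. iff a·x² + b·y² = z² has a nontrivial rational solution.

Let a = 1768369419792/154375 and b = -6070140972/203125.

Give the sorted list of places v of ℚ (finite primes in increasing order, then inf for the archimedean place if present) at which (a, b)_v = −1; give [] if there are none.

Mod squares: a ≡ 4199, b ≡ -39. Check v ∈ {∞, 2, 3, 5, 7, 13, 17, 19, 31}.
v=5: a=5^-4·(≡1), b=5^-6·(≡1) mod 5; (1|5)=+1, (1|5)=+1; (−1)^{-4·-6·2}·(+1)^-6·(+1)^-4 = +1.
v=2: v_2(a)=4, v_2(b)=2; units ≡ 7, 1 (mod 8); ε·ε+αω+βω = 1·0+4·0+2·0 ≡ 0  ⇒  (a,b)_2 = +1.
v=17: a=17^5·(≡16), b=17^2·(≡5) mod 17; (16|17)=+1, (5|17)=-1; (−1)^{5·2·8}·(+1)^2·(-1)^5 = -1.
v=∞: 4199 > 0 and -39 < 0  ⇒  (a,b)_∞ = +1.
v=7: a=7^0·(≡6), b=7^4·(≡3) mod 7; (6|7)=-1, (3|7)=-1; (−1)^{0·4·3}·(-1)^4·(-1)^0 = +1.
v=31: a=31^2·(≡25), b=31^0·(≡26) mod 31; (25|31)=+1, (26|31)=-1; (−1)^{2·0·15}·(+1)^0·(-1)^2 = +1.
v=13: a=13^-1·(≡11), b=13^-1·(≡12) mod 13; (11|13)=-1, (12|13)=+1; (−1)^{-1·-1·6}·(-1)^-1·(+1)^-1 = -1.
v=3: a=3^4·(≡2), b=3^7·(≡2) mod 3; (2|3)=-1, (2|3)=-1; (−1)^{4·7·1}·(-1)^7·(-1)^4 = -1.
v=19: a=19^-1·(≡3), b=19^0·(≡18) mod 19; (3|19)=-1, (18|19)=-1; (−1)^{-1·0·9}·(-1)^0·(-1)^-1 = -1.
(4199, -39 / ℚ) ramifies at {3, 13, 17, 19}: a division algebra.

[3, 13, 17, 19]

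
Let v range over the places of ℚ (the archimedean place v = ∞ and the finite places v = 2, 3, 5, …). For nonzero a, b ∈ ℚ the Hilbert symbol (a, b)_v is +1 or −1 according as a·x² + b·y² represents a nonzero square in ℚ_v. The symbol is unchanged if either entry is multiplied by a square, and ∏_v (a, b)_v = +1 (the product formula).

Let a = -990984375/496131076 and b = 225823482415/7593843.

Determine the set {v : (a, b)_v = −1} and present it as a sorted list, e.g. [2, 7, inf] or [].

Mod squares: a ≡ -87, b ≡ 838245. Check v ∈ {∞, 2, 3, 5, 7, 29, 31, 37, 41, 43, 47}.
v=43: a=43^-2·(≡8), b=43^-2·(≡32) mod 43; (8|43)=-1, (32|43)=-1; (−1)^{-2·-2·21}·(-1)^-2·(-1)^-2 = +1.
v=3: a=3^7·(≡1), b=3^-1·(≡1) mod 3; (1|3)=+1, (1|3)=+1; (−1)^{7·-1·1}·(+1)^-1·(+1)^7 = -1.
v=5: a=5^6·(≡2), b=5^1·(≡1) mod 5; (2|5)=-1, (1|5)=+1; (−1)^{6·1·2}·(-1)^1·(+1)^6 = -1.
v=2: v_2(a)=-2, v_2(b)=0; units ≡ 1, 5 (mod 8); ε·ε+αω+βω = 0·0+-2·1+0·0 ≡ 0  ⇒  (a,b)_2 = +1.
v=31: a=31^0·(≡12), b=31^2·(≡20) mod 31; (12|31)=-1, (20|31)=+1; (−1)^{0·2·15}·(-1)^2·(+1)^0 = +1.
v=7: a=7^-2·(≡2), b=7^0·(≡4) mod 7; (2|7)=+1, (4|7)=+1; (−1)^{-2·0·3}·(+1)^0·(+1)^-2 = +1.
v=47: a=47^0·(≡9), b=47^1·(≡44) mod 47; (9|47)=+1, (44|47)=-1; (−1)^{0·1·23}·(+1)^1·(-1)^0 = +1.
v=41: a=41^0·(≡33), b=41^1·(≡19) mod 41; (33|41)=+1, (19|41)=-1; (−1)^{0·1·20}·(+1)^1·(-1)^0 = +1.
v=29: a=29^1·(≡18), b=29^3·(≡3) mod 29; (18|29)=-1, (3|29)=-1; (−1)^{1·3·14}·(-1)^3·(-1)^1 = +1.
v=∞: -87 < 0 and 838245 > 0  ⇒  (a,b)_∞ = +1.
v=37: a=37^-2·(≡5), b=37^-2·(≡30) mod 37; (5|37)=-1, (30|37)=+1; (−1)^{-2·-2·18}·(-1)^-2·(+1)^-2 = +1.
Ram(-87, 838245) = {3, 5}; no ℚ_3-point on the conic.

[3, 5]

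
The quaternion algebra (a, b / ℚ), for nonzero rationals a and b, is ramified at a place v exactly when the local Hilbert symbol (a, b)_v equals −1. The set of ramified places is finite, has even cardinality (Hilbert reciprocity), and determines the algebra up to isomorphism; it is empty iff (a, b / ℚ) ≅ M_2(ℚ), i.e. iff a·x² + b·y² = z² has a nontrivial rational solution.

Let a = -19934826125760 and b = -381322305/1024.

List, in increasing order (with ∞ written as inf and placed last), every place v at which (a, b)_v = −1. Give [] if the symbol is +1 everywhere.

[5, inf]

(a, b) ≡ (-4179335, -250705) mod (ℚ^×)²; places V = {2, 3, 5, 7, 13, 19, 29, 37, 41, ∞}.
(a,b)_3: α=2, u≡1; β=2, v≡2 (mod 3); (1|3)=+1, (2|3)=-1; sign (−1)^0·+1^2·-1^2 = +1.
(a,b)_37: α=1, u≡6; β=0, v≡10 (mod 37); (6|37)=-1, (10|37)=+1; sign (−1)^0·-1^0·+1^1 = +1.
(a,b)_7: α=2, u≡2; β=1, v≡4 (mod 7); (2|7)=+1, (4|7)=+1; sign (−1)^0·+1^1·+1^2 = +1.
(a,b)_13: α=2, u≡9; β=3, v≡5 (mod 13); (9|13)=+1, (5|13)=-1; sign (−1)^0·+1^3·-1^2 = +1.
(a,b)_2: α=6, β=-10; u≡1, v≡7 (mod 8); ε(u)ε(v)=0·1, αω(v)=6·0, βω(u)=-10·0; sum ≡ 0  ⇒  +1.
(a,b)_41: α=1, u≡18; β=0, v≡1 (mod 41); (18|41)=+1, (1|41)=+1; sign (−1)^0·+1^0·+1^1 = +1.
(a,b)_∞: sgn(-4179335)=−, sgn(-250705)=−, so -1.
(a,b)_29: α=1, u≡26; β=1, v≡15 (mod 29); (26|29)=-1, (15|29)=-1; sign (−1)^0·-1^1·-1^1 = +1.
(a,b)_5: α=1, u≡3; β=1, v≡1 (mod 5); (3|5)=-1, (1|5)=+1; sign (−1)^0·-1^1·+1^1 = -1.
(a,b)_19: α=1, u≡17; β=1, v≡14 (mod 19); (17|19)=+1, (14|19)=-1; sign (−1)^1·+1^1·-1^1 = +1.
|Ram(-4179335, -250705)| = 2, even; anisotropic at {5, ∞}.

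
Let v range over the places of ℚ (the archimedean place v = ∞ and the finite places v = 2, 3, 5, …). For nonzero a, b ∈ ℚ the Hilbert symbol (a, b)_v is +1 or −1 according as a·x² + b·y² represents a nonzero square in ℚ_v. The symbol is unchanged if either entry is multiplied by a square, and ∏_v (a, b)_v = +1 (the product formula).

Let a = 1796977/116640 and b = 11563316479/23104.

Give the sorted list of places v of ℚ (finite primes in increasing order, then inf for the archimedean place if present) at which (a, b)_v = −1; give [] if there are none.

Mod squares: a ≡ 2170, b ≡ 565471. Check v ∈ {∞, 2, 3, 5, 7, 11, 13, 17, 19, 29, 31, 37}.
v=5: a=5^-1·(≡4), b=5^0·(≡1) mod 5; (4|5)=+1, (1|5)=+1; (−1)^{-1·0·2}·(+1)^0·(+1)^-1 = +1.
v=13: a=13^2·(≡3), b=13^2·(≡9) mod 13; (3|13)=+1, (9|13)=+1; (−1)^{2·2·6}·(+1)^2·(+1)^2 = +1.
v=3: a=3^-6·(≡1), b=3^0·(≡1) mod 3; (1|3)=+1, (1|3)=+1; (−1)^{-6·0·1}·(+1)^0·(+1)^-6 = +1.
v=2: v_2(a)=-5, v_2(b)=-6; units ≡ 5, 7 (mod 8); ε·ε+αω+βω = 0·1+-5·0+-6·1 ≡ 0  ⇒  (a,b)_2 = +1.
v=29: a=29^0·(≡25), b=29^1·(≡8) mod 29; (25|29)=+1, (8|29)=-1; (−1)^{0·1·14}·(+1)^1·(-1)^0 = +1.
v=31: a=31^1·(≡5), b=31^1·(≡22) mod 31; (5|31)=+1, (22|31)=-1; (−1)^{1·1·15}·(+1)^1·(-1)^1 = +1.
v=11: a=11^0·(≡4), b=11^2·(≡5) mod 11; (4|11)=+1, (5|11)=+1; (−1)^{0·2·5}·(+1)^2·(+1)^0 = +1.
v=37: a=37^0·(≡23), b=37^1·(≡17) mod 37; (23|37)=-1, (17|37)=-1; (−1)^{0·1·18}·(-1)^1·(-1)^0 = -1.
v=7: a=7^3·(≡4), b=7^0·(≡2) mod 7; (4|7)=+1, (2|7)=+1; (−1)^{3·0·3}·(+1)^0·(+1)^3 = +1.
v=19: a=19^0·(≡5), b=19^-2·(≡14) mod 19; (5|19)=+1, (14|19)=-1; (−1)^{0·-2·9}·(+1)^-2·(-1)^0 = +1.
v=17: a=17^0·(≡3), b=17^1·(≡12) mod 17; (3|17)=-1, (12|17)=-1; (−1)^{0·1·8}·(-1)^1·(-1)^0 = -1.
v=∞: 2170 > 0 and 565471 > 0  ⇒  (a,b)_∞ = +1.
(2170, 565471 / ℚ) ramifies at {17, 37}: a division algebra.

[17, 37]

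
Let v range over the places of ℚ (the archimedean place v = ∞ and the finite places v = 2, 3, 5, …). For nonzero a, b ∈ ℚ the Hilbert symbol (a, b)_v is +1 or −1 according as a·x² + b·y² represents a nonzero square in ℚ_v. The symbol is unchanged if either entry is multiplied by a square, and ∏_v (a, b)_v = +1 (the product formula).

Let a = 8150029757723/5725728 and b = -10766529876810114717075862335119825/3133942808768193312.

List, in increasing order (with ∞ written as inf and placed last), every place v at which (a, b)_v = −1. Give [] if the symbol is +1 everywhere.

[23, 29, 41, 43]

(a, b) ≡ (9696644566, -7714) mod (ℚ^×)²; places V = {2, 3, 5, 7, 11, 19, 23, 29, 31, 41, 43, 47, 53, ∞}.
(a,b)_43: α=1, u≡1; β=2, v≡42 (mod 43); (1|43)=+1, (42|43)=-1; sign (−1)^0·+1^2·-1^1 = -1.
(a,b)_2: α=-5, β=-5; u≡3, v≡7 (mod 8); ε(u)ε(v)=1·1, αω(v)=-5·0, βω(u)=-5·1; sum ≡ 0  ⇒  +1.
(a,b)_41: α=3, u≡17; β=8, v≡14 (mod 41); (17|41)=-1, (14|41)=-1; sign (−1)^0·-1^8·-1^3 = -1.
(a,b)_31: α=1, u≡11; β=2, v≡7 (mod 31); (11|31)=-1, (7|31)=+1; sign (−1)^0·-1^2·+1^1 = +1.
(a,b)_19: α=1, u≡16; β=3, v≡3 (mod 19); (16|19)=+1, (3|19)=-1; sign (−1)^1·+1^3·-1^1 = +1.
(a,b)_47: α=-2, u≡8; β=-4, v≡23 (mod 47); (8|47)=+1, (23|47)=-1; sign (−1)^0·+1^-4·-1^-2 = +1.
(a,b)_∞: sgn(9696644566)=+, sgn(-7714)=−, so +1.
(a,b)_23: α=1, u≡10; β=2, v≡15 (mod 23); (10|23)=-1, (15|23)=-1; sign (−1)^0·-1^2·-1^1 = -1.
(a,b)_29: α=1, u≡2; β=3, v≡20 (mod 29); (2|29)=-1, (20|29)=+1; sign (−1)^0·-1^3·+1^1 = -1.
(a,b)_53: α=0, u≡35; β=-2, v≡13 (mod 53); (35|53)=-1, (13|53)=+1; sign (−1)^0·-1^-2·+1^0 = +1.
(a,b)_3: α=-4, u≡1; β=-10, v≡2 (mod 3); (1|3)=+1, (2|3)=-1; sign (−1)^0·+1^-10·-1^-4 = +1.
(a,b)_7: α=1, u≡5; β=3, v≡2 (mod 7); (5|7)=-1, (2|7)=+1; sign (−1)^1·-1^3·+1^1 = +1.
(a,b)_5: α=0, u≡1; β=2, v≡1 (mod 5); (1|5)=+1, (1|5)=+1; sign (−1)^0·+1^2·+1^0 = +1.
(a,b)_11: α=0, u≡5; β=-2, v≡2 (mod 11); (5|11)=+1, (2|11)=-1; sign (−1)^0·+1^-2·-1^0 = +1.
Ram(9696644566, -7714) = {23, 29, 41, 43}; no ℚ_23-point on the conic.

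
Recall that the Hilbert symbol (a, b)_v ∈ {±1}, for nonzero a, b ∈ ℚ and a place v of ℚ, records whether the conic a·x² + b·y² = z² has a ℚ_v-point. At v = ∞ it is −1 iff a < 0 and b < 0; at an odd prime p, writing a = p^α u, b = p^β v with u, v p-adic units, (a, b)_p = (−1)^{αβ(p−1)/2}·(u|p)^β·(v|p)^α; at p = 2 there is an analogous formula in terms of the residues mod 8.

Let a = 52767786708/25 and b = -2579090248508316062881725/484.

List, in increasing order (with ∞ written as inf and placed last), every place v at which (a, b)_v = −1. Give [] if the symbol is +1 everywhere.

(a, b) ≡ (1465771853, -4669) mod (ℚ^×)²; places V = {2, 3, 5, 7, 11, 13, 19, 23, 29, 31, 41, ∞}.
(a,b)_41: α=1, u≡31; β=2, v≡40 (mod 41); (31|41)=+1, (40|41)=+1; sign (−1)^0·+1^2·+1^1 = +1.
(a,b)_3: α=2, u≡2; β=2, v≡2 (mod 3); (2|3)=-1, (2|3)=-1; sign (−1)^0·-1^2·-1^2 = +1.
(a,b)_13: α=1, u≡9; β=2, v≡7 (mod 13); (9|13)=+1, (7|13)=-1; sign (−1)^0·+1^2·-1^1 = -1.
(a,b)_11: α=0, u≡7; β=-2, v≡8 (mod 11); (7|11)=-1, (8|11)=-1; sign (−1)^0·-1^-2·-1^0 = +1.
(a,b)_5: α=-2, u≡3; β=2, v≡4 (mod 5); (3|5)=-1, (4|5)=+1; sign (−1)^0·-1^2·+1^-2 = +1.
(a,b)_31: α=1, u≡24; β=4, v≡30 (mod 31); (24|31)=-1, (30|31)=-1; sign (−1)^0·-1^4·-1^1 = -1.
(a,b)_∞: sgn(1465771853)=+, sgn(-4669)=−, so +1.
(a,b)_7: α=1, u≡4; β=3, v≡5 (mod 7); (4|7)=+1, (5|7)=-1; sign (−1)^1·+1^3·-1^1 = +1.
(a,b)_2: α=2, β=-2; u≡5, v≡3 (mod 8); ε(u)ε(v)=0·1, αω(v)=2·1, βω(u)=-2·1; sum ≡ 0  ⇒  +1.
(a,b)_29: α=1, u≡12; β=1, v≡25 (mod 29); (12|29)=-1, (25|29)=+1; sign (−1)^0·-1^1·+1^1 = -1.
(a,b)_23: α=1, u≡16; β=3, v≡8 (mod 23); (16|23)=+1, (8|23)=+1; sign (−1)^1·+1^3·+1^1 = -1.
(a,b)_19: α=1, u≡1; β=2, v≡5 (mod 19); (1|19)=+1, (5|19)=+1; sign (−1)^0·+1^2·+1^1 = +1.
(1465771853, -4669 / ℚ) ramifies at {13, 23, 29, 31}: a division algebra.

[13, 23, 29, 31]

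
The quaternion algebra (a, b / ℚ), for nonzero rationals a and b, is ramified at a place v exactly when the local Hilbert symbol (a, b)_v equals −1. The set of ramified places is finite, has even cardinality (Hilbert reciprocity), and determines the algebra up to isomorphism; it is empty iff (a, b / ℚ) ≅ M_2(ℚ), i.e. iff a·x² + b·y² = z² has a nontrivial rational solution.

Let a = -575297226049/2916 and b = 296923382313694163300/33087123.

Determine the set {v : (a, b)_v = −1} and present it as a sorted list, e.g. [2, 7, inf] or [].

Mod squares: a ≡ -1729, b ≡ 88179. Check v ∈ {∞, 2, 3, 5, 7, 13, 17, 19, 29, 37, 41}.
v=3: a=3^-6·(≡2), b=3^-9·(≡2) mod 3; (2|3)=-1, (2|3)=-1; (−1)^{-6·-9·1}·(-1)^-9·(-1)^-6 = -1.
v=19: a=19^1·(≡11), b=19^3·(≡1) mod 19; (11|19)=+1, (1|19)=+1; (−1)^{1·3·9}·(+1)^3·(+1)^1 = -1.
v=7: a=7^1·(≡3), b=7^1·(≡1) mod 7; (3|7)=-1, (1|7)=+1; (−1)^{1·1·3}·(-1)^1·(+1)^1 = +1.
v=41: a=41^0·(≡35), b=41^-2·(≡19) mod 41; (35|41)=-1, (19|41)=-1; (−1)^{0·-2·20}·(-1)^-2·(-1)^0 = +1.
v=17: a=17^2·(≡6), b=17^3·(≡15) mod 17; (6|17)=-1, (15|17)=+1; (−1)^{2·3·8}·(-1)^3·(+1)^2 = -1.
v=5: a=5^0·(≡1), b=5^2·(≡4) mod 5; (1|5)=+1, (4|5)=+1; (−1)^{0·2·2}·(+1)^2·(+1)^0 = +1.
v=29: a=29^2·(≡14), b=29^4·(≡2) mod 29; (14|29)=-1, (2|29)=-1; (−1)^{2·4·14}·(-1)^4·(-1)^2 = +1.
v=13: a=13^1·(≡10), b=13^1·(≡9) mod 13; (10|13)=+1, (9|13)=+1; (−1)^{1·1·6}·(+1)^1·(+1)^1 = +1.
v=37: a=37^2·(≡11), b=37^2·(≡6) mod 37; (11|37)=+1, (6|37)=-1; (−1)^{2·2·18}·(+1)^2·(-1)^2 = +1.
v=∞: -1729 < 0 and 88179 > 0  ⇒  (a,b)_∞ = +1.
v=2: v_2(a)=-2, v_2(b)=2; units ≡ 7, 3 (mod 8); ε·ε+αω+βω = 1·1+-2·1+2·0 ≡ 1  ⇒  (a,b)_2 = -1.
Ram(-1729, 88179) = {2, 3, 17, 19}; no ℚ_2-point on the conic.

[2, 3, 17, 19]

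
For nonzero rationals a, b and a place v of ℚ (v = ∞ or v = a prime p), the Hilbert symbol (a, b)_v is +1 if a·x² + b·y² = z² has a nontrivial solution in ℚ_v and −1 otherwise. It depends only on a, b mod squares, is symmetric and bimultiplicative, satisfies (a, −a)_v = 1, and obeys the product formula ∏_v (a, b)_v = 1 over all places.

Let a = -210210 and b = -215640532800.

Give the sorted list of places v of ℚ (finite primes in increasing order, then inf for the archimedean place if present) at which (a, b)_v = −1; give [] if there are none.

[5, inf]

Mod squares: a ≡ -4290, b ≡ -77. Check v ∈ {∞, 2, 3, 5, 7, 11, 13}.
v=∞: -4290 < 0 and -77 < 0  ⇒  (a,b)_∞ = -1.
v=2: v_2(a)=1, v_2(b)=6; units ≡ 7, 3 (mod 8); ε·ε+αω+βω = 1·1+1·1+6·0 ≡ 0  ⇒  (a,b)_2 = +1.
v=11: a=11^1·(≡8), b=11^1·(≡4) mod 11; (8|11)=-1, (4|11)=+1; (−1)^{1·1·5}·(-1)^1·(+1)^1 = +1.
v=13: a=13^1·(≡2), b=13^0·(≡9) mod 13; (2|13)=-1, (9|13)=+1; (−1)^{1·0·6}·(-1)^0·(+1)^1 = +1.
v=5: a=5^1·(≡3), b=5^2·(≡3) mod 5; (3|5)=-1, (3|5)=-1; (−1)^{1·2·2}·(-1)^2·(-1)^1 = -1.
v=7: a=7^2·(≡1), b=7^5·(≡5) mod 7; (1|7)=+1, (5|7)=-1; (−1)^{2·5·3}·(+1)^5·(-1)^2 = +1.
v=3: a=3^1·(≡1), b=3^6·(≡1) mod 3; (1|3)=+1, (1|3)=+1; (−1)^{1·6·1}·(+1)^6·(+1)^1 = +1.
Ram(-4290, -77) = {5, ∞}; no ℚ_5-point on the conic.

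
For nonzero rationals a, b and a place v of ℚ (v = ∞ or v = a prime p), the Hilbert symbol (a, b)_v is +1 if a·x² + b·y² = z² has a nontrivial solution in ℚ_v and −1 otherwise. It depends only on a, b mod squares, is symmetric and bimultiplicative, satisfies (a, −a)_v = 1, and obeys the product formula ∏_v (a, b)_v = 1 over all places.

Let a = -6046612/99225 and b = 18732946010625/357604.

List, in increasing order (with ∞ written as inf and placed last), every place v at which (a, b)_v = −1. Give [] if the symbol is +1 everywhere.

Mod squares: a ≡ -13, b ≡ 561697. Check v ∈ {∞, 2, 3, 5, 7, 11, 13, 17, 19, 23, 31, 37, 47}.
v=13: a=13^1·(≡9), b=13^-2·(≡8) mod 13; (9|13)=+1, (8|13)=-1; (−1)^{1·-2·6}·(+1)^-2·(-1)^1 = -1.
v=19: a=19^0·(≡17), b=19^1·(≡15) mod 19; (17|19)=+1, (15|19)=-1; (−1)^{0·1·9}·(+1)^1·(-1)^0 = +1.
v=31: a=31^2·(≡5), b=31^0·(≡8) mod 31; (5|31)=+1, (8|31)=+1; (−1)^{2·0·15}·(+1)^0·(+1)^2 = +1.
v=2: v_2(a)=2, v_2(b)=-2; units ≡ 3, 1 (mod 8); ε·ε+αω+βω = 1·0+2·0+-2·1 ≡ 0  ⇒  (a,b)_2 = +1.
v=3: a=3^-4·(≡2), b=3^2·(≡1) mod 3; (2|3)=-1, (1|3)=+1; (−1)^{-4·2·1}·(-1)^2·(+1)^-4 = +1.
v=7: a=7^-2·(≡1), b=7^2·(≡5) mod 7; (1|7)=+1, (5|7)=-1; (−1)^{-2·2·3}·(+1)^2·(-1)^-2 = +1.
v=11: a=11^2·(≡9), b=11^2·(≡5) mod 11; (9|11)=+1, (5|11)=+1; (−1)^{2·2·5}·(+1)^2·(+1)^2 = +1.
v=5: a=5^-2·(≡2), b=5^4·(≡3) mod 5; (2|5)=-1, (3|5)=-1; (−1)^{-2·4·2}·(-1)^4·(-1)^-2 = +1.
v=17: a=17^0·(≡13), b=17^1·(≡7) mod 17; (13|17)=+1, (7|17)=-1; (−1)^{0·1·8}·(+1)^1·(-1)^0 = +1.
v=37: a=37^0·(≡8), b=37^1·(≡12) mod 37; (8|37)=-1, (12|37)=+1; (−1)^{0·1·18}·(-1)^1·(+1)^0 = -1.
v=47: a=47^0·(≡4), b=47^1·(≡10) mod 47; (4|47)=+1, (10|47)=-1; (−1)^{0·1·23}·(+1)^1·(-1)^0 = +1.
v=23: a=23^0·(≡14), b=23^-2·(≡19) mod 23; (14|23)=-1, (19|23)=-1; (−1)^{0·-2·11}·(-1)^-2·(-1)^0 = +1.
v=∞: -13 < 0 and 561697 > 0  ⇒  (a,b)_∞ = +1.
Ram(-13, 561697) = {13, 37}; no ℚ_13-point on the conic.

[13, 37]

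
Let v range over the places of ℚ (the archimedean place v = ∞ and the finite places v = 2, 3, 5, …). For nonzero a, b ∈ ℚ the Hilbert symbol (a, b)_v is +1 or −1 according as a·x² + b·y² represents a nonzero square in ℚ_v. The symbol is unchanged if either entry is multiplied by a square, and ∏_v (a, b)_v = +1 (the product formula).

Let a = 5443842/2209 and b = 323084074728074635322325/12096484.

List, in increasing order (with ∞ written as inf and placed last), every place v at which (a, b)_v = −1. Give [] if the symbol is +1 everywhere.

[2, 19]

(a, b) ≡ (1938, 493) mod (ℚ^×)²; places V = {2, 3, 5, 11, 17, 19, 29, 37, 47, 53, ∞}.
(a,b)_19: α=1, u≡11; β=4, v≡18 (mod 19); (11|19)=+1, (18|19)=-1; sign (−1)^0·+1^4·-1^1 = -1.
(a,b)_5: α=0, u≡3; β=2, v≡2 (mod 5); (3|5)=-1, (2|5)=-1; sign (−1)^0·-1^2·-1^0 = +1.
(a,b)_17: α=1, u≡3; β=3, v≡5 (mod 17); (3|17)=-1, (5|17)=-1; sign (−1)^0·-1^3·-1^1 = +1.
(a,b)_47: α=-2, u≡20; β=-2, v≡38 (mod 47); (20|47)=-1, (38|47)=-1; sign (−1)^0·-1^-2·-1^-2 = +1.
(a,b)_11: α=0, u≡7; β=2, v≡5 (mod 11); (7|11)=-1, (5|11)=+1; sign (−1)^0·-1^2·+1^0 = +1.
(a,b)_53: α=2, u≡45; β=4, v≡43 (mod 53); (45|53)=-1, (43|53)=+1; sign (−1)^0·-1^4·+1^2 = +1.
(a,b)_3: α=1, u≡1; β=6, v≡1 (mod 3); (1|3)=+1, (1|3)=+1; sign (−1)^0·+1^6·+1^1 = +1.
(a,b)_37: α=0, u≡24; β=-2, v≡30 (mod 37); (24|37)=-1, (30|37)=+1; sign (−1)^0·-1^-2·+1^0 = +1.
(a,b)_∞: sgn(1938)=+, sgn(493)=+, so +1.
(a,b)_29: α=0, u≡4; β=1, v≡2 (mod 29); (4|29)=+1, (2|29)=-1; sign (−1)^0·+1^1·-1^0 = +1.
(a,b)_2: α=1, β=-2; u≡1, v≡5 (mod 8); ε(u)ε(v)=0·0, αω(v)=1·1, βω(u)=-2·0; sum ≡ 1  ⇒  -1.
Ram(1938, 493) = {2, 19}; no ℚ_2-point on the conic.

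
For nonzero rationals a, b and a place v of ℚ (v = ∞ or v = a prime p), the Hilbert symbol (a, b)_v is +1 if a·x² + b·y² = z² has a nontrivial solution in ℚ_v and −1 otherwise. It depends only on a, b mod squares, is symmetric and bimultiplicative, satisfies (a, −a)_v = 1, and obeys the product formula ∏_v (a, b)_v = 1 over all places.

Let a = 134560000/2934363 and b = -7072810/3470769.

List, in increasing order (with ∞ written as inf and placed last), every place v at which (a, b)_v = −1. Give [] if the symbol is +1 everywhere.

[3, 5]

Mod squares: a ≡ 3, b ≡ -10. Check v ∈ {∞, 2, 3, 5, 23, 29, 43}.
v=2: v_2(a)=8, v_2(b)=1; units ≡ 3, 3 (mod 8); ε·ε+αω+βω = 1·1+8·1+1·1 ≡ 0  ⇒  (a,b)_2 = +1.
v=∞: 3 > 0 and -10 < 0  ⇒  (a,b)_∞ = +1.
v=23: a=23^-2·(≡16), b=23^-2·(≡2) mod 23; (16|23)=+1, (2|23)=+1; (−1)^{-2·-2·11}·(+1)^-2·(+1)^-2 = +1.
v=29: a=29^2·(≡11), b=29^4·(≡14) mod 29; (11|29)=-1, (14|29)=-1; (−1)^{2·4·14}·(-1)^4·(-1)^2 = +1.
v=3: a=3^-1·(≡1), b=3^-8·(≡2) mod 3; (1|3)=+1, (2|3)=-1; (−1)^{-1·-8·1}·(+1)^-8·(-1)^-1 = -1.
v=43: a=43^-2·(≡18), b=43^0·(≡18) mod 43; (18|43)=-1, (18|43)=-1; (−1)^{-2·0·21}·(-1)^0·(-1)^-2 = +1.
v=5: a=5^4·(≡2), b=5^1·(≡2) mod 5; (2|5)=-1, (2|5)=-1; (−1)^{4·1·2}·(-1)^1·(-1)^4 = -1.
Ram(3, -10) = {3, 5}; no ℚ_3-point on the conic.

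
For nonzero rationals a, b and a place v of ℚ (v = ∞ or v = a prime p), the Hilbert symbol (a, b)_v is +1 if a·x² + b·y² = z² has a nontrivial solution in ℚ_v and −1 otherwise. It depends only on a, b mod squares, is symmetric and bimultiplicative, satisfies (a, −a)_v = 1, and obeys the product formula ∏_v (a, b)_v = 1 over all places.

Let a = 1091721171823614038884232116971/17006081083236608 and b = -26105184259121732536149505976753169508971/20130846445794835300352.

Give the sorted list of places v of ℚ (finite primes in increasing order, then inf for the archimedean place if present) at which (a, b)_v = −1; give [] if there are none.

(a, b) ≡ (5083, -199563) mod (ℚ^×)²; places V = {2, 3, 7, 11, 13, 17, 19, 23, 29, 31, 37, 43, ∞}.
(a,b)_29: α=4, u≡12; β=6, v≡10 (mod 29); (12|29)=-1, (10|29)=-1; sign (−1)^0·-1^6·-1^4 = +1.
(a,b)_31: α=-4, u≡3; β=-4, v≡17 (mod 31); (3|31)=-1, (17|31)=-1; sign (−1)^0·-1^-4·-1^-4 = +1.
(a,b)_23: α=3, u≡11; β=4, v≡18 (mod 23); (11|23)=-1, (18|23)=+1; sign (−1)^0·-1^4·+1^3 = +1.
(a,b)_37: α=4, u≡32; β=6, v≡22 (mod 37); (32|37)=-1, (22|37)=-1; sign (−1)^0·-1^6·-1^4 = +1.
(a,b)_∞: sgn(5083)=+, sgn(-199563)=−, so +1.
(a,b)_43: α=2, u≡11; β=3, v≡32 (mod 43); (11|43)=+1, (32|43)=-1; sign (−1)^0·+1^3·-1^2 = +1.
(a,b)_11: α=-4, u≡5; β=-4, v≡7 (mod 11); (5|11)=+1, (7|11)=-1; sign (−1)^0·+1^-4·-1^-4 = +1.
(a,b)_19: α=4, u≡12; β=4, v≡18 (mod 19); (12|19)=-1, (18|19)=-1; sign (−1)^0·-1^4·-1^4 = +1.
(a,b)_17: α=-3, u≡10; β=-5, v≡4 (mod 17); (10|17)=-1, (4|17)=+1; sign (−1)^0·-1^-5·+1^-3 = -1.
(a,b)_13: α=1, u≡1; β=1, v≡8 (mod 13); (1|13)=+1, (8|13)=-1; sign (−1)^0·+1^1·-1^1 = -1.
(a,b)_2: α=-8, β=-20; u≡3, v≡5 (mod 8); ε(u)ε(v)=1·0, αω(v)=-8·1, βω(u)=-20·1; sum ≡ 0  ⇒  +1.
(a,b)_7: α=4, u≡1; β=5, v≡2 (mod 7); (1|7)=+1, (2|7)=+1; sign (−1)^0·+1^5·+1^4 = +1.
(a,b)_3: α=2, u≡1; β=3, v≡1 (mod 3); (1|3)=+1, (1|3)=+1; sign (−1)^0·+1^3·+1^2 = +1.
(5083, -199563 / ℚ) ramifies at {13, 17}: a division algebra.

[13, 17]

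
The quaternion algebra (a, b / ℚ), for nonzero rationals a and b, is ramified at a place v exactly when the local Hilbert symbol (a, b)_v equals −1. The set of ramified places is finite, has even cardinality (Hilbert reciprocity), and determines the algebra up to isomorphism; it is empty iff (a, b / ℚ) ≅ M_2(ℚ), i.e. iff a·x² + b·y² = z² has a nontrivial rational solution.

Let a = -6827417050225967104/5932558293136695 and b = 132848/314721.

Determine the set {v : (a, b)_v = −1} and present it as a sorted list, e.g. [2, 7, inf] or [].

(a, b) ≡ (-230230, 23) mod (ℚ^×)²; places V = {2, 3, 5, 7, 11, 13, 17, 19, 23, ∞}.
(a,b)_11: α=-7, u≡1; β=-2, v≡9 (mod 11); (1|11)=+1, (9|11)=+1; sign (−1)^0·+1^-2·+1^-7 = +1.
(a,b)_13: α=1, u≡3; β=0, v≡10 (mod 13); (3|13)=+1, (10|13)=+1; sign (−1)^0·+1^0·+1^1 = +1.
(a,b)_23: α=3, u≡2; β=1, v≡6 (mod 23); (2|23)=+1, (6|23)=+1; sign (−1)^1·+1^1·+1^3 = -1.
(a,b)_2: α=17, β=4; u≡5, v≡7 (mod 8); ε(u)ε(v)=0·1, αω(v)=17·0, βω(u)=4·1; sum ≡ 0  ⇒  +1.
(a,b)_5: α=-1, u≡4; β=0, v≡3 (mod 5); (4|5)=+1, (3|5)=-1; sign (−1)^0·+1^0·-1^-1 = -1.
(a,b)_7: α=1, u≡6; β=0, v≡2 (mod 7); (6|7)=-1, (2|7)=+1; sign (−1)^0·-1^0·+1^1 = +1.
(a,b)_19: α=6, u≡13; β=2, v≡9 (mod 19); (13|19)=-1, (9|19)=+1; sign (−1)^0·-1^2·+1^6 = +1.
(a,b)_17: α=-4, u≡8; β=-2, v≡10 (mod 17); (8|17)=+1, (10|17)=-1; sign (−1)^0·+1^-2·-1^-4 = +1.
(a,b)_∞: sgn(-230230)=−, sgn(23)=+, so +1.
(a,b)_3: α=-6, u≡2; β=-2, v≡2 (mod 3); (2|3)=-1, (2|3)=-1; sign (−1)^0·-1^-2·-1^-6 = +1.
|Ram(-230230, 23)| = 2, even; anisotropic at {5, 23}.

[5, 23]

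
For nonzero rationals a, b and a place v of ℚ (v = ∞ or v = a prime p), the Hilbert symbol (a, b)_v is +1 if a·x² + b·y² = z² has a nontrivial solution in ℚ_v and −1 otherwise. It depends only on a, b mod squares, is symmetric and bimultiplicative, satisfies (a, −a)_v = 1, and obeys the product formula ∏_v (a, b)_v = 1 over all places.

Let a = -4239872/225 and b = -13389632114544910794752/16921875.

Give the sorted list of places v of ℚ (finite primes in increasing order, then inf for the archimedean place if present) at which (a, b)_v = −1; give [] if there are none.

(a, b) ≡ (-2, -546) mod (ℚ^×)²; places V = {2, 3, 5, 7, 13, 17, 19, ∞}.
(a,b)_3: α=-2, u≡1; β=-1, v≡1 (mod 3); (1|3)=+1, (1|3)=+1; sign (−1)^0·+1^-1·+1^-2 = +1.
(a,b)_13: α=2, u≡7; β=5, v≡12 (mod 13); (7|13)=-1, (12|13)=+1; sign (−1)^0·-1^5·+1^2 = -1.
(a,b)_19: α=0, u≡1; β=-2, v≡9 (mod 19); (1|19)=+1, (9|19)=+1; sign (−1)^0·+1^-2·+1^0 = +1.
(a,b)_5: α=-2, u≡2; β=-6, v≡1 (mod 5); (2|5)=-1, (1|5)=+1; sign (−1)^0·-1^-6·+1^-2 = +1.
(a,b)_2: α=9, β=19; u≡7, v≡7 (mod 8); ε(u)ε(v)=1·1, αω(v)=9·0, βω(u)=19·0; sum ≡ 1  ⇒  -1.
(a,b)_∞: sgn(-2)=−, sgn(-546)=−, so -1.
(a,b)_17: α=0, u≡16; β=4, v≡16 (mod 17); (16|17)=+1, (16|17)=+1; sign (−1)^0·+1^4·+1^0 = +1.
(a,b)_7: α=2, u≡6; β=7, v≡3 (mod 7); (6|7)=-1, (3|7)=-1; sign (−1)^0·-1^7·-1^2 = -1.
|Ram(-2, -546)| = 4, even; anisotropic at {2, 7, 13, ∞}.

[2, 7, 13, inf]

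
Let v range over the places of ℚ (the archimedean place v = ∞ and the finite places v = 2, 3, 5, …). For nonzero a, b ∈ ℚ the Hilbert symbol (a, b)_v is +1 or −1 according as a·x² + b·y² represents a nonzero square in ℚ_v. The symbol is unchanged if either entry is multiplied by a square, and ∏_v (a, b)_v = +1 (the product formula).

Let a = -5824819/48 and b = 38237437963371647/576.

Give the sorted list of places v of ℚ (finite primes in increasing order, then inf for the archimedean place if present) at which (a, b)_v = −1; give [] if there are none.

[2, 3]

(a, b) ≡ (-273, 23) mod (ℚ^×)²; places V = {2, 3, 7, 11, 13, 23, ∞}.
(a,b)_23: α=2, u≡3; β=5, v≡16 (mod 23); (3|23)=+1, (16|23)=+1; sign (−1)^0·+1^5·+1^2 = +1.
(a,b)_∞: sgn(-273)=−, sgn(23)=+, so +1.
(a,b)_2: α=-4, β=-6; u≡7, v≡7 (mod 8); ε(u)ε(v)=1·1, αω(v)=-4·0, βω(u)=-6·0; sum ≡ 1  ⇒  -1.
(a,b)_7: α=1, u≡6; β=4, v≡1 (mod 7); (6|7)=-1, (1|7)=+1; sign (−1)^0·-1^4·+1^1 = +1.
(a,b)_11: α=2, u≡2; β=4, v≡3 (mod 11); (2|11)=-1, (3|11)=+1; sign (−1)^0·-1^4·+1^2 = +1.
(a,b)_13: α=1, u≡11; β=2, v≡1 (mod 13); (11|13)=-1, (1|13)=+1; sign (−1)^0·-1^2·+1^1 = +1.
(a,b)_3: α=-1, u≡2; β=-2, v≡2 (mod 3); (2|3)=-1, (2|3)=-1; sign (−1)^0·-1^-2·-1^-1 = -1.
|Ram(-273, 23)| = 2, even; anisotropic at {2, 3}.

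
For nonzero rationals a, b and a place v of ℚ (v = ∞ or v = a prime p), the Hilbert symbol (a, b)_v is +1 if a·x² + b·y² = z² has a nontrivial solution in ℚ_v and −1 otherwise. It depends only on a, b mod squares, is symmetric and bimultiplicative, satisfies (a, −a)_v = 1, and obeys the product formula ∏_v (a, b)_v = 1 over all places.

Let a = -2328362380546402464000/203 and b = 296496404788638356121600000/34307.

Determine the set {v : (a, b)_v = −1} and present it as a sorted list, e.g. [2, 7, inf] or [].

[7, 41]

Mod squares: a ≡ -443555, b ≡ 10202208555. Check v ∈ {∞, 2, 3, 5, 7, 11, 13, 17, 19, 23, 29, 41}.
v=41: a=41^2·(≡26), b=41^3·(≡1) mod 41; (26|41)=-1, (1|41)=+1; (−1)^{2·3·20}·(-1)^3·(+1)^2 = -1.
v=2: v_2(a)=8, v_2(b)=14; units ≡ 5, 3 (mod 8); ε·ε+αω+βω = 0·1+8·1+14·1 ≡ 0  ⇒  (a,b)_2 = +1.
v=29: a=29^-1·(≡27), b=29^-1·(≡8) mod 29; (27|29)=-1, (8|29)=-1; (−1)^{-1·-1·14}·(-1)^-1·(-1)^-1 = +1.
v=5: a=5^3·(≡1), b=5^5·(≡1) mod 5; (1|5)=+1, (1|5)=+1; (−1)^{3·5·2}·(+1)^5·(+1)^3 = +1.
v=11: a=11^4·(≡3), b=11^5·(≡7) mod 11; (3|11)=+1, (7|11)=-1; (−1)^{4·5·5}·(+1)^5·(-1)^4 = +1.
v=19: a=19^1·(≡11), b=19^1·(≡13) mod 19; (11|19)=+1, (13|19)=-1; (−1)^{1·1·9}·(+1)^1·(-1)^1 = +1.
v=13: a=13^0·(≡7), b=13^-2·(≡8) mod 13; (7|13)=-1, (8|13)=-1; (−1)^{0·-2·6}·(-1)^-2·(-1)^0 = +1.
v=∞: -443555 < 0 and 10202208555 > 0  ⇒  (a,b)_∞ = +1.
v=3: a=3^4·(≡1), b=3^5·(≡1) mod 3; (1|3)=+1, (1|3)=+1; (−1)^{4·5·1}·(+1)^5·(+1)^4 = +1.
v=7: a=7^-1·(≡5), b=7^-1·(≡3) mod 7; (5|7)=-1, (3|7)=-1; (−1)^{-1·-1·3}·(-1)^-1·(-1)^-1 = -1.
v=23: a=23^1·(≡8), b=23^1·(≡22) mod 23; (8|23)=+1, (22|23)=-1; (−1)^{1·1·11}·(+1)^1·(-1)^1 = +1.
v=17: a=17^4·(≡9), b=17^3·(≡10) mod 17; (9|17)=+1, (10|17)=-1; (−1)^{4·3·8}·(+1)^3·(-1)^4 = +1.
|Ram(-443555, 10202208555)| = 2, even; anisotropic at {7, 41}.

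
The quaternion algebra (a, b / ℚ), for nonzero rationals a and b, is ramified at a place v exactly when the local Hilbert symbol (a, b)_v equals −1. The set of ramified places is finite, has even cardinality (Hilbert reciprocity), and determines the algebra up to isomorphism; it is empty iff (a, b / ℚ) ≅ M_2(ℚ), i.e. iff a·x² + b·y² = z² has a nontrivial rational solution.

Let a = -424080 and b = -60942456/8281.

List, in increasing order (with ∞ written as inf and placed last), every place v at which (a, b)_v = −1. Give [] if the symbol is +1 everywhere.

[23, inf]

Mod squares: a ≡ -2945, b ≡ -188094. Check v ∈ {∞, 2, 3, 5, 7, 13, 19, 23, 29, 31, 47}.
v=2: v_2(a)=4, v_2(b)=3; units ≡ 7, 1 (mod 8); ε·ε+αω+βω = 1·0+4·0+3·0 ≡ 0  ⇒  (a,b)_2 = +1.
v=5: a=5^1·(≡4), b=5^0·(≡4) mod 5; (4|5)=+1, (4|5)=+1; (−1)^{1·0·2}·(+1)^0·(+1)^1 = +1.
v=19: a=19^1·(≡5), b=19^0·(≡17) mod 19; (5|19)=+1, (17|19)=+1; (−1)^{1·0·9}·(+1)^0·(+1)^1 = +1.
v=47: a=47^0·(≡1), b=47^1·(≡30) mod 47; (1|47)=+1, (30|47)=-1; (−1)^{0·1·23}·(+1)^1·(-1)^0 = +1.
v=7: a=7^0·(≡1), b=7^-2·(≡6) mod 7; (1|7)=+1, (6|7)=-1; (−1)^{0·-2·3}·(+1)^-2·(-1)^0 = +1.
v=23: a=23^0·(≡17), b=23^1·(≡20) mod 23; (17|23)=-1, (20|23)=-1; (−1)^{0·1·11}·(-1)^1·(-1)^0 = -1.
v=∞: -2945 < 0 and -188094 < 0  ⇒  (a,b)_∞ = -1.
v=3: a=3^2·(≡1), b=3^5·(≡2) mod 3; (1|3)=+1, (2|3)=-1; (−1)^{2·5·1}·(+1)^5·(-1)^2 = +1.
v=29: a=29^0·(≡16), b=29^1·(≡14) mod 29; (16|29)=+1, (14|29)=-1; (−1)^{0·1·14}·(+1)^1·(-1)^0 = +1.
v=13: a=13^0·(≡6), b=13^-2·(≡1) mod 13; (6|13)=-1, (1|13)=+1; (−1)^{0·-2·6}·(-1)^-2·(+1)^0 = +1.
v=31: a=31^1·(≡22), b=31^0·(≡18) mod 31; (22|31)=-1, (18|31)=+1; (−1)^{1·0·15}·(-1)^0·(+1)^1 = +1.
Ram(-2945, -188094) = {23, ∞}; no ℚ_23-point on the conic.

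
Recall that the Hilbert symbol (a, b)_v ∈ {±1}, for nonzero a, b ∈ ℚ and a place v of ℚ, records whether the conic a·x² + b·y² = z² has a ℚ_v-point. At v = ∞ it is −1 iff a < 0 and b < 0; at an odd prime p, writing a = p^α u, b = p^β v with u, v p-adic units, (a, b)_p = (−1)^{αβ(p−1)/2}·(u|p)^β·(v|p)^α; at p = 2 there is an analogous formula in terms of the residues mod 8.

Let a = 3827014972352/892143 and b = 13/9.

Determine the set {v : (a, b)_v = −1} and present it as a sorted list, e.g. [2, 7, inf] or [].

Mod squares: a ≡ 1001, b ≡ 13. Check v ∈ {∞, 2, 3, 7, 11, 13, 17}.
v=2: v_2(a)=6, v_2(b)=0; units ≡ 1, 5 (mod 8); ε·ε+αω+βω = 0·0+6·1+0·0 ≡ 0  ⇒  (a,b)_2 = +1.
v=7: a=7^-3·(≡3), b=7^0·(≡3) mod 7; (3|7)=-1, (3|7)=-1; (−1)^{-3·0·3}·(-1)^0·(-1)^-3 = -1.
v=3: a=3^-2·(≡2), b=3^-2·(≡1) mod 3; (2|3)=-1, (1|3)=+1; (−1)^{-2·-2·1}·(-1)^-2·(+1)^-2 = +1.
v=∞: 1001 > 0 and 13 > 0  ⇒  (a,b)_∞ = +1.
v=11: a=11^5·(≡9), b=11^0·(≡10) mod 11; (9|11)=+1, (10|11)=-1; (−1)^{5·0·5}·(+1)^0·(-1)^5 = -1.
v=17: a=17^-2·(≡16), b=17^0·(≡9) mod 17; (16|17)=+1, (9|17)=+1; (−1)^{-2·0·8}·(+1)^0·(+1)^-2 = +1.
v=13: a=13^5·(≡9), b=13^1·(≡3) mod 13; (9|13)=+1, (3|13)=+1; (−1)^{5·1·6}·(+1)^1·(+1)^5 = +1.
|Ram(1001, 13)| = 2, even; anisotropic at {7, 11}.

[7, 11]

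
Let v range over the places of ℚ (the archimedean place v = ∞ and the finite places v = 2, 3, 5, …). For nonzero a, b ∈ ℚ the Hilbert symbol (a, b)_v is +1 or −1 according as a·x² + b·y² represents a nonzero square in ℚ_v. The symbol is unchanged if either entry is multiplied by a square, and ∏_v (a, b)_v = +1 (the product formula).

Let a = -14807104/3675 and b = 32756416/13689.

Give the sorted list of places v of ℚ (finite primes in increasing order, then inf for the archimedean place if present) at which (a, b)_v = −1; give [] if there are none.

(a, b) ≡ (-3, 1771) mod (ℚ^×)²; places V = {2, 3, 5, 7, 11, 13, 17, 23, 37, ∞}.
(a,b)_13: α=2, u≡12; β=-2, v≡10 (mod 13); (12|13)=+1, (10|13)=+1; sign (−1)^0·+1^-2·+1^2 = +1.
(a,b)_11: α=0, u≡7; β=1, v≡7 (mod 11); (7|11)=-1, (7|11)=-1; sign (−1)^0·-1^1·-1^0 = -1.
(a,b)_17: α=0, u≡5; β=2, v≡14 (mod 17); (5|17)=-1, (14|17)=-1; sign (−1)^0·-1^2·-1^0 = +1.
(a,b)_23: α=0, u≡19; β=1, v≡8 (mod 23); (19|23)=-1, (8|23)=+1; sign (−1)^0·-1^1·+1^0 = -1.
(a,b)_7: α=-2, u≡2; β=1, v≡4 (mod 7); (2|7)=+1, (4|7)=+1; sign (−1)^0·+1^1·+1^-2 = +1.
(a,b)_3: α=-1, u≡2; β=-4, v≡1 (mod 3); (2|3)=-1, (1|3)=+1; sign (−1)^0·-1^-4·+1^-1 = +1.
(a,b)_2: α=6, β=6; u≡5, v≡3 (mod 8); ε(u)ε(v)=0·1, αω(v)=6·1, βω(u)=6·1; sum ≡ 0  ⇒  +1.
(a,b)_5: α=-2, u≡3; β=0, v≡4 (mod 5); (3|5)=-1, (4|5)=+1; sign (−1)^0·-1^0·+1^-2 = +1.
(a,b)_∞: sgn(-3)=−, sgn(1771)=+, so +1.
(a,b)_37: α=2, u≡36; β=0, v≡17 (mod 37); (36|37)=+1, (17|37)=-1; sign (−1)^0·+1^0·-1^2 = +1.
(-3, 1771 / ℚ) ramifies at {11, 23}: a division algebra.

[11, 23]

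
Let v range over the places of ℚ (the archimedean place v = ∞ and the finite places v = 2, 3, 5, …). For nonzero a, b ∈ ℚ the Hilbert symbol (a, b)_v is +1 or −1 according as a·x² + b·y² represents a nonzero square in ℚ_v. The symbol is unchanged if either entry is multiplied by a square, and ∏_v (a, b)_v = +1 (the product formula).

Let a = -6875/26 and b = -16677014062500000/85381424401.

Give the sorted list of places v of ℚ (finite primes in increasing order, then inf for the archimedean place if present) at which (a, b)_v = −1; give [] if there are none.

[2, inf]

(a, b) ≡ (-286, -10) mod (ℚ^×)²; places V = {2, 3, 5, 7, 11, 13, 19, ∞}.
(a,b)_13: α=-1, u≡1; β=-6, v≡10 (mod 13); (1|13)=+1, (10|13)=+1; sign (−1)^0·+1^-6·+1^-1 = +1.
(a,b)_∞: sgn(-286)=−, sgn(-10)=−, so -1.
(a,b)_19: α=0, u≡14; β=-2, v≡16 (mod 19); (14|19)=-1, (16|19)=+1; sign (−1)^0·-1^-2·+1^0 = +1.
(a,b)_7: α=0, u≡4; β=-2, v≡2 (mod 7); (4|7)=+1, (2|7)=+1; sign (−1)^0·+1^-2·+1^0 = +1.
(a,b)_3: α=0, u≡2; β=6, v≡2 (mod 3); (2|3)=-1, (2|3)=-1; sign (−1)^0·-1^6·-1^0 = +1.
(a,b)_5: α=4, u≡4; β=11, v≡2 (mod 5); (4|5)=+1, (2|5)=-1; sign (−1)^0·+1^11·-1^4 = +1.
(a,b)_2: α=-1, β=5; u≡1, v≡3 (mod 8); ε(u)ε(v)=0·1, αω(v)=-1·1, βω(u)=5·0; sum ≡ 1  ⇒  -1.
(a,b)_11: α=1, u≡6; β=4, v≡9 (mod 11); (6|11)=-1, (9|11)=+1; sign (−1)^0·-1^4·+1^1 = +1.
Ram(-286, -10) = {2, ∞}; no ℚ_2-point on the conic.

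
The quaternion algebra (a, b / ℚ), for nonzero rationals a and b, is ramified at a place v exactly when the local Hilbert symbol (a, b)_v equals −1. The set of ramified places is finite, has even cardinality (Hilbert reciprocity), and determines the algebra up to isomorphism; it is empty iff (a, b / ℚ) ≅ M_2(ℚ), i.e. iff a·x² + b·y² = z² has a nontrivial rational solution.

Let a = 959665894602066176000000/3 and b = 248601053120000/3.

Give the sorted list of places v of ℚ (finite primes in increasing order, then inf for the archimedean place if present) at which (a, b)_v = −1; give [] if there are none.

[2, 3, 7, 17]

Mod squares: a ≡ 483, b ≡ 179826. Check v ∈ {∞, 2, 3, 5, 7, 17, 23, 41, 43}.
v=7: a=7^3·(≡5), b=7^2·(≡6) mod 7; (5|7)=-1, (6|7)=-1; (−1)^{3·2·3}·(-1)^2·(-1)^3 = -1.
v=23: a=23^3·(≡21), b=23^2·(≡2) mod 23; (21|23)=-1, (2|23)=+1; (−1)^{3·2·11}·(-1)^2·(+1)^3 = +1.
v=∞: 483 > 0 and 179826 > 0  ⇒  (a,b)_∞ = +1.
v=3: a=3^-1·(≡2), b=3^-1·(≡2) mod 3; (2|3)=-1, (2|3)=-1; (−1)^{-1·-1·1}·(-1)^-1·(-1)^-1 = -1.
v=5: a=5^6·(≡3), b=5^4·(≡4) mod 5; (3|5)=-1, (4|5)=+1; (−1)^{6·4·2}·(-1)^4·(+1)^6 = +1.
v=43: a=43^2·(≡4), b=43^1·(≡15) mod 43; (4|43)=+1, (15|43)=+1; (−1)^{2·1·21}·(+1)^1·(+1)^2 = +1.
v=17: a=17^2·(≡14), b=17^1·(≡9) mod 17; (14|17)=-1, (9|17)=+1; (−1)^{2·1·8}·(-1)^1·(+1)^2 = -1.
v=2: v_2(a)=14, v_2(b)=9; units ≡ 3, 1 (mod 8); ε·ε+αω+βω = 1·0+14·0+9·1 ≡ 1  ⇒  (a,b)_2 = -1.
v=41: a=41^2·(≡16), b=41^1·(≡23) mod 41; (16|41)=+1, (23|41)=+1; (−1)^{2·1·20}·(+1)^1·(+1)^2 = +1.
(483, 179826 / ℚ) ramifies at {2, 3, 7, 17}: a division algebra.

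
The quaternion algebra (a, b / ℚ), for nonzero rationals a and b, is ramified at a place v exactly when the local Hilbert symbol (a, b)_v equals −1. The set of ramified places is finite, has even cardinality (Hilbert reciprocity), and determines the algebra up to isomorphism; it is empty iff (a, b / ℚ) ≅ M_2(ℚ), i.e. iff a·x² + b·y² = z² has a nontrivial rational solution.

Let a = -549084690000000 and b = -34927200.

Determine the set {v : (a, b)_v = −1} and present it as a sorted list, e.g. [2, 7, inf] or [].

Mod squares: a ≡ -210, b ≡ -22. Check v ∈ {∞, 2, 3, 5, 7, 11}.
v=2: v_2(a)=7, v_2(b)=5; units ≡ 7, 5 (mod 8); ε·ε+αω+βω = 1·0+7·1+5·0 ≡ 1  ⇒  (a,b)_2 = -1.
v=3: a=3^3·(≡2), b=3^4·(≡2) mod 3; (2|3)=-1, (2|3)=-1; (−1)^{3·4·1}·(-1)^4·(-1)^3 = -1.
v=11: a=11^2·(≡6), b=11^1·(≡5) mod 11; (6|11)=-1, (5|11)=+1; (−1)^{2·1·5}·(-1)^1·(+1)^2 = -1.
v=5: a=5^7·(≡3), b=5^2·(≡2) mod 5; (3|5)=-1, (2|5)=-1; (−1)^{7·2·2}·(-1)^2·(-1)^7 = -1.
v=∞: -210 < 0 and -22 < 0  ⇒  (a,b)_∞ = -1.
v=7: a=7^5·(≡6), b=7^2·(≡3) mod 7; (6|7)=-1, (3|7)=-1; (−1)^{5·2·3}·(-1)^2·(-1)^5 = -1.
|Ram(-210, -22)| = 6, even; anisotropic at {2, 3, 5, 7, 11, ∞}.

[2, 3, 5, 7, 11, inf]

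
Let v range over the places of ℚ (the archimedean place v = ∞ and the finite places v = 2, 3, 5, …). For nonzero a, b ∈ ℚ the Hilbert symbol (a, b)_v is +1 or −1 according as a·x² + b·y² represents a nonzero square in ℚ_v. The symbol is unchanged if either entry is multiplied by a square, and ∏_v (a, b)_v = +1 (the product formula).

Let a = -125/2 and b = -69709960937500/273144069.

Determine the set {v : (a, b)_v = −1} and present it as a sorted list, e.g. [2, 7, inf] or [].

Mod squares: a ≡ -10, b ≡ -7163. Check v ∈ {∞, 2, 3, 5, 11, 13, 17, 19, 29, 31}.
v=2: v_2(a)=-1, v_2(b)=2; units ≡ 3, 5 (mod 8); ε·ε+αω+βω = 1·0+-1·1+2·1 ≡ 1  ⇒  (a,b)_2 = -1.
v=13: a=13^0·(≡9), b=13^1·(≡2) mod 13; (9|13)=+1, (2|13)=-1; (−1)^{0·1·6}·(+1)^1·(-1)^0 = +1.
v=31: a=31^0·(≡15), b=31^-2·(≡27) mod 31; (15|31)=-1, (27|31)=-1; (−1)^{0·-2·15}·(-1)^-2·(-1)^0 = +1.
v=19: a=19^0·(≡4), b=19^1·(≡12) mod 19; (4|19)=+1, (12|19)=-1; (−1)^{0·1·9}·(+1)^1·(-1)^0 = +1.
v=∞: -10 < 0 and -7163 < 0  ⇒  (a,b)_∞ = -1.
v=29: a=29^0·(≡10), b=29^-1·(≡11) mod 29; (10|29)=-1, (11|29)=-1; (−1)^{0·-1·14}·(-1)^-1·(-1)^0 = -1.
v=3: a=3^0·(≡2), b=3^-4·(≡1) mod 3; (2|3)=-1, (1|3)=+1; (−1)^{0·-4·1}·(-1)^-4·(+1)^0 = +1.
v=11: a=11^0·(≡9), b=11^-2·(≡9) mod 11; (9|11)=+1, (9|11)=+1; (−1)^{0·-2·5}·(+1)^-2·(+1)^0 = +1.
v=5: a=5^3·(≡2), b=5^12·(≡2) mod 5; (2|5)=-1, (2|5)=-1; (−1)^{3·12·2}·(-1)^12·(-1)^3 = -1.
v=17: a=17^0·(≡14), b=17^2·(≡3) mod 17; (14|17)=-1, (3|17)=-1; (−1)^{0·2·8}·(-1)^2·(-1)^0 = +1.
(-10, -7163 / ℚ) ramifies at {2, 5, 29, ∞}: a division algebra.

[2, 5, 29, inf]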